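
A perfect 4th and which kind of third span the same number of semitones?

augmented

A perfect fourth spans 5 semitones.
A third spanning 5 semitones is augmented (the major third is 4).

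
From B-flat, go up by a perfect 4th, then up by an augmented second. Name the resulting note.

A perfect fourth up from Bb is Eb (letter E, 5 semitones up).
An augmented second up from Eb is F# (letter F, 3 semitones up).

F#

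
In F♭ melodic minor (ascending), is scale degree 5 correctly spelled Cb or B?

Each scale degree takes a distinct letter name. Degree 5 of a scale on F must use the letter C.
Cb and B are enharmonically the same pitch, but only Cb uses the letter C, so it is the correct spelling here.

Cb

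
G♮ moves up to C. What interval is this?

perfect fourth

Counting letters G–A–B–C gives a fourth.
G→C = 5 semitones, exactly the perfect fourth.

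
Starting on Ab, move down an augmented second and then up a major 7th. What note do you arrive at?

An augmented second down from Ab is Gbb (letter G, 3 semitones down).
A major seventh up from Gbb is Fb (letter F, 11 semitones up).

Fb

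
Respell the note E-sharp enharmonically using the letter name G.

Gbb

Plain G sits 2 semitones above E#, so on the letter G the same pitch needs a double flat: Gbb.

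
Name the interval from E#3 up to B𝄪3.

The letter names run E→B, a span of 4 letter steps, so the interval is some kind of fifth.
E# to B## is 8 semitones. A perfect fifth is 7, so 8 makes it augmented.

augmented fifth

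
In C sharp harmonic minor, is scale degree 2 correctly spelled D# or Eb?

Each scale degree takes a distinct letter name. Degree 2 of a scale on C must use the letter D.
D# and Eb are enharmonically the same pitch, but only D# uses the letter D, so it is the correct spelling here.

D#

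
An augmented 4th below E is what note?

E down a perfect fourth is B, so the target letter is B.
From E, an augmented fourth is 6 semitones down: Bb.

Bb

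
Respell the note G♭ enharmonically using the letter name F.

F#

Plain F sits 1 semitone below Gb, so on the letter F the same pitch needs a sharp: F#.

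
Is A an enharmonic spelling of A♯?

Two spellings are enharmonically equivalent only if they share a pitch class.
Here A → 9, A# → 10; 9 ≠ 10, so they are not.

No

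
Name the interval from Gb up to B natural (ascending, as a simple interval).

augmented third

The letter names run G→B, a span of 2 letter steps, so the interval is some kind of third.
Gb to B is 5 semitones. A major third is 4, so 5 makes it augmented.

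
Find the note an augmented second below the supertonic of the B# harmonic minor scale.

B

The supertonic of B# harmonic minor is C##.
An augmented second (3 semitones) below C## lands on the letter B, giving B.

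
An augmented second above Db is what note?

A second above D lands on the letter E.
An augmented second spans 3 semitones, so Db moves to pitch class 4. On the letter E that is E.

E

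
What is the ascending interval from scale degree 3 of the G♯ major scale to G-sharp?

Scale degree 3 of G# major is B#.
B# up to G#: letters B→G make it a sixth; 8 semitones makes it minor.

minor sixth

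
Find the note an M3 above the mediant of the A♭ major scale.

The mediant of Ab major is C.
A major third (4 semitones) above C lands on the letter E, giving E.

E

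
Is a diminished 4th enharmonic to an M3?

A diminished fourth spans 4 semitones; a major third spans 4.
They are enharmonically equivalent.

Yes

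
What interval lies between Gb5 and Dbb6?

diminished fifth

Counting letters G–A–B–C–D gives a fifth.
Gb→Dbb = 6 semitones, 1 narrower than the perfect fifth (7), so diminished.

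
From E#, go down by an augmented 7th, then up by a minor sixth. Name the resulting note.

An augmented seventh down from E# is F (letter F, 12 semitones down).
A minor sixth up from F is Db (letter D, 8 semitones up).

Db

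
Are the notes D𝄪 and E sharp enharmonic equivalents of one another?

No

Two spellings are enharmonically equivalent only if they share a pitch class.
Here D## → 4, E# → 5; 4 ≠ 5, so they are not.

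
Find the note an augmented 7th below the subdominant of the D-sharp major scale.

Ab

The subdominant of D# major is G#.
An augmented seventh (12 semitones) below G# lands on the letter A, giving Ab.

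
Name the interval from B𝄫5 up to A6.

The letter names run B→A, a span of 6 letter steps, so the interval is some kind of seventh.
Bbb to A is 12 semitones. A major seventh is 11, so 12 makes it augmented.

augmented seventh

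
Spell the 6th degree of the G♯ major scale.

E#

The G# major scale runs G# A# B# C# D# E# F##.
Degree 6 is E#.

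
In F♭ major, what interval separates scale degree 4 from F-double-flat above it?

diminished fifth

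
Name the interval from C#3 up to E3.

minor third

The letter names run C→E, a span of 2 letter steps, so the interval is some kind of third.
C# to E is 3 semitones. A major third is 4, so 3 makes it minor.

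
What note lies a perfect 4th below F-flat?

Cb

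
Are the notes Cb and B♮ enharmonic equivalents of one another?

Cb = pitch class 11 and B = pitch class 11 — the same pitch class, so they are enharmonic equivalents.

Yes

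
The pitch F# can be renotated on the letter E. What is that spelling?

E##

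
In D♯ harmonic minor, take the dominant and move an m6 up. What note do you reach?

F#

The dominant of D# harmonic minor is A#.
A minor sixth (8 semitones) above A# lands on the letter F, giving F#.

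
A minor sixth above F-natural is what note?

A sixth above F lands on the letter D.
A minor sixth spans 8 semitones, so F moves to pitch class 1. On the letter D that is Db.

Db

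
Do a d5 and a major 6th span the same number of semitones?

No

A diminished fifth spans 6 semitones; a major sixth spans 9.
The spans differ, so they are not enharmonic equivalents.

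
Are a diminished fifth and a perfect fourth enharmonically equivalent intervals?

A diminished fifth spans 6 semitones; a perfect fourth spans 5.
The spans differ, so they are not enharmonic equivalents.

No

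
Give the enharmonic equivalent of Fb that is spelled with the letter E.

E

Plain E sits at the same pitch as Fb, so on the letter E the same pitch needs a natural: E.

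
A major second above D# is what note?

A second above D lands on the letter E.
A major second spans 2 semitones, so D# moves to pitch class 5. On the letter E that is E#.

E#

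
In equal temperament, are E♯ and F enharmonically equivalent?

Yes

E# is pitch class 5; F is pitch class 5.
All spellings map to pitch class 5, so they are enharmonically equivalent.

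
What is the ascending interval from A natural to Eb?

diminished fifth

The letter names run A→E, a span of 4 letter steps, so the interval is some kind of fifth.
A to Eb is 6 semitones. A perfect fifth is 7, so 6 makes it diminished.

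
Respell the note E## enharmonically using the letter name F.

F#

E## is pitch class 6. The letter F alone is pitch class 5.
To reach pitch class 6 from F requires an offset of +1 semitone, i.e. sharp: F#.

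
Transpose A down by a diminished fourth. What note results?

E#

A down a perfect fourth is E, so the target letter is E.
From A, a diminished fourth is 4 semitones down: E#.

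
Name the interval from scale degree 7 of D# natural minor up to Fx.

Scale degree 7 of D# natural minor is C#.
C# up to F##: letters C→F make it a fourth; 6 semitones makes it augmented.

augmented fourth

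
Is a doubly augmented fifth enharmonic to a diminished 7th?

Yes

A doubly augmented fifth spans 9 semitones; a diminished seventh spans 9.
They are enharmonically equivalent.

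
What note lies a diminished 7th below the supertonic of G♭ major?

B

The supertonic of Gb major is Ab.
A diminished seventh (9 semitones) below Ab lands on the letter B, giving B.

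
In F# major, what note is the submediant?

D#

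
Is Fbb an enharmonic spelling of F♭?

Two spellings are enharmonically equivalent only if they share a pitch class.
Here Fbb → 3, Fb → 4; 3 ≠ 4, so they are not.

No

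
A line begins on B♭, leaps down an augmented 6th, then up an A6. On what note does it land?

Bb

An augmented sixth down from Bb is Dbb (letter D, 10 semitones down).
An augmented sixth up from Dbb is Bb (letter B, 10 semitones up).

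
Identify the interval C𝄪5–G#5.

diminished fifth

The letter names run C→G, a span of 4 letter steps, so the interval is some kind of fifth.
C## to G# is 6 semitones. A perfect fifth is 7, so 6 makes it diminished.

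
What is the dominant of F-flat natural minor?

Degree 5 takes the letter 4 steps above F, which is C.
In natural minor, degree 5 sits 7 semitones above the tonic. Fb + 7 semitones is pitch class 11, spelled on C as Cb.

Cb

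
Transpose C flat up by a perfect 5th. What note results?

Gb

C up a perfect fifth is G, so the target letter is G.
From Cb, a perfect fifth is 7 semitones up: Gb.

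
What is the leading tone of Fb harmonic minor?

Degree 7 takes the letter 6 steps above F, which is E.
In harmonic minor, degree 7 sits 11 semitones above the tonic. Fb + 11 semitones is pitch class 3, spelled on E as Eb.

Eb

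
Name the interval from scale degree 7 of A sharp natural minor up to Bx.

augmented third

Scale degree 7 of A# natural minor is G#.
G# up to B##: letters G→B make it a third; 5 semitones makes it augmented.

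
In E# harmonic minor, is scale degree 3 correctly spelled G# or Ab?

Each scale degree takes a distinct letter name. Degree 3 of a scale on E must use the letter G.
G# and Ab are enharmonically the same pitch, but only G# uses the letter G, so it is the correct spelling here.

G#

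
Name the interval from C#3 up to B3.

minor seventh

Counting letters C–D–E–F–G–A–B gives a seventh.
C#→B = 10 semitones, 1 narrower than the major seventh (11), so minor.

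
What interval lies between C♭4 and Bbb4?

Counting letters C–D–E–F–G–A–B gives a seventh.
Cb→Bbb = 10 semitones, 1 narrower than the major seventh (11), so minor.

minor seventh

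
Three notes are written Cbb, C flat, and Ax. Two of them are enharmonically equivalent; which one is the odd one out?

In 12-tone equal temperament, enharmonic equivalents share a pitch class. Cbb is pitch class 10; Cb is pitch class 11; A## is pitch class 11.
Cb and A## share pitch class 11, while Cbb is pitch class 10.

Cbb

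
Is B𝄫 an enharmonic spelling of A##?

Bbb is pitch class 9; A## is pitch class 11.
The pitch classes differ (9 vs. 11), so they are not enharmonic equivalents.

No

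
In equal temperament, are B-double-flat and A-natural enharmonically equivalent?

Yes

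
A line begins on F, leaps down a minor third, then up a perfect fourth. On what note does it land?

G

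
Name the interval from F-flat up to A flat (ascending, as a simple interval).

The letter names run F→A, a span of 2 letter steps, so the interval is some kind of third.
Fb to Ab is 4 semitones. A major third is 4, so 4 makes it major.

major third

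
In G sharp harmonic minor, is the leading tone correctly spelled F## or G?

Each scale degree takes a distinct letter name. Degree 7 of a scale on G must use the letter F.
F## and G are enharmonically the same pitch, but only F## uses the letter F, so it is the correct spelling here.

F##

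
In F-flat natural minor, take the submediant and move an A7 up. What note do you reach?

C

The submediant of Fb natural minor is Dbb.
An augmented seventh (12 semitones) above Dbb lands on the letter C, giving C.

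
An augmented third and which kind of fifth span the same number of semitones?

An augmented third spans 5 semitones.
A fifth spanning 5 semitones is doubly diminished (the perfect fifth is 7).

doubly diminished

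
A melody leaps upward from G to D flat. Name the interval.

The letter names run G→D, a span of 4 letter steps, so the interval is some kind of fifth.
G to Db is 6 semitones. A perfect fifth is 7, so 6 makes it diminished.

diminished fifth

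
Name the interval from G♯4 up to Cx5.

augmented fourth

Counting letters G–A–B–C gives a fourth.
G#→C## = 6 semitones, 1 wider than the perfect fourth (5), so augmented.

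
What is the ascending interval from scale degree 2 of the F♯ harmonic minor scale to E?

minor sixth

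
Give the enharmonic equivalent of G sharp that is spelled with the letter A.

Plain A sits 1 semitone above G#, so on the letter A the same pitch needs a flat: Ab.

Ab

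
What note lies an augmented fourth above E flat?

A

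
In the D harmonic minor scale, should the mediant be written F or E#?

F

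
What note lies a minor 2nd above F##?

G#

A second above F lands on the letter G.
A minor second spans 1 semitone, so F## moves to pitch class 8. On the letter G that is G#.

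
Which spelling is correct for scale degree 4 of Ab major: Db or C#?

Db

Each scale degree takes a distinct letter name. Degree 4 of a scale on A must use the letter D.
Db and C# are enharmonically the same pitch, but only Db uses the letter D, so it is the correct spelling here.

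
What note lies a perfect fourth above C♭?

A fourth above C lands on the letter F.
A perfect fourth spans 5 semitones, so Cb moves to pitch class 4. On the letter F that is Fb.

Fb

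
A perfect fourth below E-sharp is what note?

B#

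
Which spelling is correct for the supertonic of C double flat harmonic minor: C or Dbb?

Dbb

Each scale degree takes a distinct letter name. Degree 2 of a scale on C must use the letter D.
Dbb and C are enharmonically the same pitch, but only Dbb uses the letter D, so it is the correct spelling here.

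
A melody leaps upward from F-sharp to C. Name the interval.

The letter names run F→C, a span of 4 letter steps, so the interval is some kind of fifth.
F# to C is 6 semitones. A perfect fifth is 7, so 6 makes it diminished.

diminished fifth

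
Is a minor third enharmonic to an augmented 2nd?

A minor third spans 3 semitones; an augmented second spans 3.
They are enharmonically equivalent.

Yes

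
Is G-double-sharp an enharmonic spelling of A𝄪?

No

Two spellings are enharmonically equivalent only if they share a pitch class.
Here G## → 9, A## → 11; 9 ≠ 11, so they are not.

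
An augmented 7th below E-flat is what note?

E down a major seventh is F, so the target letter is F.
From Eb, an augmented seventh is 12 semitones down: Fbb.

Fbb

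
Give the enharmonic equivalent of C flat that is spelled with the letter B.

Cb is pitch class 11. The letter B alone is pitch class 11.
Pitch class 11 on B needs no accidental: B.

B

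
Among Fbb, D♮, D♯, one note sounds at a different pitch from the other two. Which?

D

In 12-tone equal temperament, enharmonic equivalents share a pitch class. Fbb is pitch class 3; D is pitch class 2; D# is pitch class 3.
Fbb and D# share pitch class 3, while D is pitch class 2.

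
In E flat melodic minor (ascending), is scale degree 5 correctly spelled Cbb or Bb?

Each scale degree takes a distinct letter name. Degree 5 of a scale on E must use the letter B.
Bb and Cbb are enharmonically the same pitch, but only Bb uses the letter B, so it is the correct spelling here.

Bb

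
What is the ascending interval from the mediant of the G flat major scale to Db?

The mediant of Gb major is Bb.
Bb up to Db: letters B→D make it a third; 3 semitones makes it minor.

minor third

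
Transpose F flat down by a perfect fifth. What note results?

Bbb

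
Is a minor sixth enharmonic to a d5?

A minor sixth spans 8 semitones; a diminished fifth spans 6.
The spans differ, so they are not enharmonic equivalents.

No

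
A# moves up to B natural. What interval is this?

minor second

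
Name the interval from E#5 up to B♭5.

Counting letters E–F–G–A–B gives a fifth.
E#→Bb = 5 semitones, 2 narrower than the perfect fifth (7), so doubly diminished.

doubly diminished fifth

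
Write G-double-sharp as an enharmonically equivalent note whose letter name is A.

G## is pitch class 9. The letter A alone is pitch class 9.
Pitch class 9 on A needs no accidental: A.

A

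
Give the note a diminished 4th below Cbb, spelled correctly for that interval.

C down a perfect fourth is G, so the target letter is G.
From Cbb, a diminished fourth is 4 semitones down: Gb.

Gb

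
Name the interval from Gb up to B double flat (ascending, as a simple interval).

minor third

The letter names run G→B, a span of 2 letter steps, so the interval is some kind of third.
Gb to Bbb is 3 semitones. A major third is 4, so 3 makes it minor.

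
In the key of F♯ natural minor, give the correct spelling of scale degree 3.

A

Degree 3 takes the letter 2 steps above F, which is A.
In natural minor, degree 3 sits 3 semitones above the tonic. F# + 3 semitones is pitch class 9, spelled on A as A.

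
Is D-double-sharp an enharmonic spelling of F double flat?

No

Two spellings are enharmonically equivalent only if they share a pitch class.
Here D## → 4, Fbb → 3; 3 ≠ 4, so they are not.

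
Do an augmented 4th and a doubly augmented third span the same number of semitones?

An augmented fourth spans 6 semitones; a doubly augmented third spans 6.
They are enharmonically equivalent.

Yes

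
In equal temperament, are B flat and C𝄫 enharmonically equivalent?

Bb is pitch class 10; Cbb is pitch class 10.
All spellings map to pitch class 10, so they are enharmonically equivalent.

Yes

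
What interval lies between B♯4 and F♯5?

diminished fifth

The letter names run B→F, a span of 4 letter steps, so the interval is some kind of fifth.
B# to F# is 6 semitones. A perfect fifth is 7, so 6 makes it diminished.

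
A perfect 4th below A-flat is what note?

Eb

A fourth below A lands on the letter E.
A perfect fourth spans 5 semitones, so Ab moves to pitch class 3. On the letter E that is Eb.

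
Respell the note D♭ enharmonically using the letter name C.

Db is pitch class 1. The letter C alone is pitch class 0.
To reach pitch class 1 from C requires an offset of +1 semitone, i.e. sharp: C#.

C#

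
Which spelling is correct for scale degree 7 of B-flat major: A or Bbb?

Each scale degree takes a distinct letter name. Degree 7 of a scale on B must use the letter A.
A and Bbb are enharmonically the same pitch, but only A uses the letter A, so it is the correct spelling here.

A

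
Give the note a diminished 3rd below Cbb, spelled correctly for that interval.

Ab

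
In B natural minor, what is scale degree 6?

The B natural minor scale runs B C# D E F# G A.
Degree 6 is G.

G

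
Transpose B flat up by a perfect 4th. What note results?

Eb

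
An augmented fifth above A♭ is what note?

A fifth above A lands on the letter E.
An augmented fifth spans 8 semitones, so Ab moves to pitch class 4. On the letter E that is E.

E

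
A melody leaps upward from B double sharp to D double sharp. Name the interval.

minor third

The letter names run B→D, a span of 2 letter steps, so the interval is some kind of third.
B## to D## is 3 semitones. A major third is 4, so 3 makes it minor.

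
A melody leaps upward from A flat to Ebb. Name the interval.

diminished fifth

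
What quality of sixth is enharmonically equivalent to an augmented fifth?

minor

An augmented fifth spans 8 semitones.
A sixth spanning 8 semitones is minor (the major sixth is 9).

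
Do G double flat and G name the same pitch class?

No

Gbb is pitch class 5; G is pitch class 7.
The pitch classes differ (5 vs. 7), so they are not enharmonic equivalents.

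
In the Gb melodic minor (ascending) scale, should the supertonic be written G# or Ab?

Each scale degree takes a distinct letter name. Degree 2 of a scale on G must use the letter A.
Ab and G# are enharmonically the same pitch, but only Ab uses the letter A, so it is the correct spelling here.

Ab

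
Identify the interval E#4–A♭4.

doubly diminished fourth

Counting letters E–F–G–A gives a fourth.
E#→Ab = 3 semitones, 2 narrower than the perfect fourth (5), so doubly diminished.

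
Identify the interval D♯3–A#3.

perfect fifth

The letter names run D→A, a span of 4 letter steps, so the interval is some kind of fifth.
D# to A# is 7 semitones. A perfect fifth is 7, so 7 makes it perfect.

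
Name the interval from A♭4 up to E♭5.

The letter names run A→E, a span of 4 letter steps, so the interval is some kind of fifth.
Ab to Eb is 7 semitones. A perfect fifth is 7, so 7 makes it perfect.

perfect fifth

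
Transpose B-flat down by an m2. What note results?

A

B down a major second is A, so the target letter is A.
From Bb, a minor second is 1 semitone down: A.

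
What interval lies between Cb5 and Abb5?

minor sixth

The letter names run C→A, a span of 5 letter steps, so the interval is some kind of sixth.
Cb to Abb is 8 semitones. A major sixth is 9, so 8 makes it minor.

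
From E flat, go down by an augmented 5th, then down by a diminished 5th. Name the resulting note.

An augmented fifth down from Eb is Abb (letter A, 8 semitones down).
A diminished fifth down from Abb is Db (letter D, 6 semitones down).

Db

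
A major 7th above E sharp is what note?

E up a major seventh is D#, so the target letter is D.
From E#, a major seventh is 11 semitones up: D##.

D##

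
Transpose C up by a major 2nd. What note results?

C up a major second is D, so the target letter is D.
From C, a major second is 2 semitones up: D.

D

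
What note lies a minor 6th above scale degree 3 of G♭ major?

Scale degree 3 of Gb major is Bb.
A minor sixth (8 semitones) above Bb lands on the letter G, giving Gb.

Gb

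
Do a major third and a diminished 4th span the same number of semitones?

A major third spans 4 semitones; a diminished fourth spans 4.
They are enharmonically equivalent.

Yes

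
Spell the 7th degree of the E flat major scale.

D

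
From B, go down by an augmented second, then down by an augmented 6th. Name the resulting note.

Cbb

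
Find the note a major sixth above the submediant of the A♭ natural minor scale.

The submediant of Ab natural minor is Fb.
A major sixth (9 semitones) above Fb lands on the letter D, giving Db.

Db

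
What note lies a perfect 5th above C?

A fifth above C lands on the letter G.
A perfect fifth spans 7 semitones, so C moves to pitch class 7. On the letter G that is G.

G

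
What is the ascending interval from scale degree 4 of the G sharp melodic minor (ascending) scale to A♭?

Scale degree 4 of G# melodic minor (ascending) is C#.
C# up to Ab: letters C→A make it a sixth; 7 semitones makes it diminished.

diminished sixth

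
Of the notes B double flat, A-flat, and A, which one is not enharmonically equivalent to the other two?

In 12-tone equal temperament, enharmonic equivalents share a pitch class. Bbb is pitch class 9; Ab is pitch class 8; A is pitch class 9.
Bbb and A share pitch class 9, while Ab is pitch class 8.

Ab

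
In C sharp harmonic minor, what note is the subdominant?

F#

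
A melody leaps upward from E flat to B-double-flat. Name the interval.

Counting letters E–F–G–A–B gives a fifth.
Eb→Bbb = 6 semitones, 1 narrower than the perfect fifth (7), so diminished.

diminished fifth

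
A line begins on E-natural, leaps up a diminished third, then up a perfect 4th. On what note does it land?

Cb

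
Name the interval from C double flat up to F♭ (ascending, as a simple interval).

augmented fourth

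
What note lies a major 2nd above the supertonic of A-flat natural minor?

The supertonic of Ab natural minor is Bb.
A major second (2 semitones) above Bb lands on the letter C, giving C.

C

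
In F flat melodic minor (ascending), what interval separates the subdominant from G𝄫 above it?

minor sixth

The subdominant of Fb melodic minor (ascending) is Bbb.
Bbb up to Gbb: letters B→G make it a sixth; 8 semitones makes it minor.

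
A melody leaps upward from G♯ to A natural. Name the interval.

minor second

The letter names run G→A, a span of 1 letter step, so the interval is some kind of second.
G# to A is 1 semitone. A major second is 2, so 1 makes it minor.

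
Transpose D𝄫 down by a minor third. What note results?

A third below D lands on the letter B.
A minor third spans 3 semitones, so Dbb moves to pitch class 9. On the letter B that is Bbb.

Bbb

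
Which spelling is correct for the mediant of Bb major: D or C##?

D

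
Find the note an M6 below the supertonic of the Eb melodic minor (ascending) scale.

The supertonic of Eb melodic minor (ascending) is F.
A major sixth (9 semitones) below F lands on the letter A, giving Ab.

Ab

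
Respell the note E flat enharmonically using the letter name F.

Plain F sits 2 semitones above Eb, so on the letter F the same pitch needs a double flat: Fbb.

Fbb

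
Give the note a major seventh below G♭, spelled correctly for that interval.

Abb

A seventh below G lands on the letter A.
A major seventh spans 11 semitones, so Gb moves to pitch class 7. On the letter A that is Abb.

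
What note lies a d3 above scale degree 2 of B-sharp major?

E

Scale degree 2 of B# major is C##.
A diminished third (2 semitones) above C## lands on the letter E, giving E.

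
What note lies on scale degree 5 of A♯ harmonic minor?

E#

Degree 5 takes the letter 4 steps above A, which is E.
In harmonic minor, degree 5 sits 7 semitones above the tonic. A# + 7 semitones is pitch class 5, spelled on E as E#.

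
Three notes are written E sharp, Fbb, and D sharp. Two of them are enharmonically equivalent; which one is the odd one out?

E#

In 12-tone equal temperament, enharmonic equivalents share a pitch class. E# is pitch class 5; Fbb is pitch class 3; D# is pitch class 3.
Fbb and D# share pitch class 3, while E# is pitch class 5.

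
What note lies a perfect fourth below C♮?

G

C down a perfect fourth is G, so the target letter is G.
From C, a perfect fourth is 5 semitones down: G.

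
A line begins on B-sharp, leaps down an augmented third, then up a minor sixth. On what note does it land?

An augmented third down from B# is G (letter G, 5 semitones down).
A minor sixth up from G is Eb (letter E, 8 semitones up).

Eb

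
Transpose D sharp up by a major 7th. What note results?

D up a major seventh is C#, so the target letter is C.
From D#, a major seventh is 11 semitones up: C##.

C##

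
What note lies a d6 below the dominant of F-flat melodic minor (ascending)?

E

The dominant of Fb melodic minor (ascending) is Cb.
A diminished sixth (7 semitones) below Cb lands on the letter E, giving E.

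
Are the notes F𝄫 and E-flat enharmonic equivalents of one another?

Yes

Fbb is pitch class 3; Eb is pitch class 3.
All spellings map to pitch class 3, so they are enharmonically equivalent.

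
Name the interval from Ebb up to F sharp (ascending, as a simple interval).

The letter names run E→F, a span of 1 letter step, so the interval is some kind of second.
Ebb to F# is 4 semitones. A major second is 2, so 4 makes it doubly augmented.

doubly augmented second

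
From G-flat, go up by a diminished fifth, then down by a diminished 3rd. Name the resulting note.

Bb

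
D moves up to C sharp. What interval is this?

major seventh

The letter names run D→C, a span of 6 letter steps, so the interval is some kind of seventh.
D to C# is 11 semitones. A major seventh is 11, so 11 makes it major.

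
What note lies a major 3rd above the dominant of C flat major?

Bb

The dominant of Cb major is Gb.
A major third (4 semitones) above Gb lands on the letter B, giving Bb.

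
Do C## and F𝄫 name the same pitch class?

C## is pitch class 2; Fbb is pitch class 3.
The pitch classes differ (2 vs. 3), so they are not enharmonic equivalents.

No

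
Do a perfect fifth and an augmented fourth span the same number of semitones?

A perfect fifth spans 7 semitones; an augmented fourth spans 6.
The spans differ, so they are not enharmonic equivalents.

No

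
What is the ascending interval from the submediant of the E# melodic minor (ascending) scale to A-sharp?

The submediant of E# melodic minor (ascending) is C##.
C## up to A#: letters C→A make it a sixth; 8 semitones makes it minor.

minor sixth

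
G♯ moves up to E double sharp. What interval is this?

augmented sixth

Counting letters G–A–B–C–D–E gives a sixth.
G#→E## = 10 semitones, 1 wider than the major sixth (9), so augmented.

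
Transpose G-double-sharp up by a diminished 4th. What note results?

G up a perfect fourth is C, so the target letter is C.
From G##, a diminished fourth is 4 semitones up: C#.

C#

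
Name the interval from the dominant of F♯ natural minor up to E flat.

The dominant of F# natural minor is C#.
C# up to Eb: letters C→E make it a third; 2 semitones makes it diminished.

diminished third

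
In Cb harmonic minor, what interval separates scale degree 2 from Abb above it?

diminished fifth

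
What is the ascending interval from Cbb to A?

doubly augmented sixth

The letter names run C→A, a span of 5 letter steps, so the interval is some kind of sixth.
Cbb to A is 11 semitones. A major sixth is 9, so 11 makes it doubly augmented.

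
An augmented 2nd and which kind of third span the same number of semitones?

An augmented second spans 3 semitones.
A third spanning 3 semitones is minor (the major third is 4).

minor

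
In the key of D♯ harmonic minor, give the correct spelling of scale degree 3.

The D# harmonic minor scale runs D# E# F# G# A# B C##.
Degree 3 is F#.

F#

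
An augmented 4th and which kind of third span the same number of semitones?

An augmented fourth spans 6 semitones.
A third spanning 6 semitones is doubly augmented (the major third is 4).

doubly augmented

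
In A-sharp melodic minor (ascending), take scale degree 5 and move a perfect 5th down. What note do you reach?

A#

Scale degree 5 of A# melodic minor (ascending) is E#.
A perfect fifth (7 semitones) below E# lands on the letter A, giving A#.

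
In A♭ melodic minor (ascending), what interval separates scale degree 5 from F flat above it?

minor second

Scale degree 5 of Ab melodic minor (ascending) is Eb.
Eb up to Fb: letters E→F make it a second; 1 semitone makes it minor.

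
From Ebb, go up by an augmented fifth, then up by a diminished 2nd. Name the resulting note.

Cbb

An augmented fifth up from Ebb is Bb (letter B, 8 semitones up).
A diminished second up from Bb is Cbb (letter C, 0 semitones up).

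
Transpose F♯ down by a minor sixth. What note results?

A sixth below F lands on the letter A.
A minor sixth spans 8 semitones, so F# moves to pitch class 10. On the letter A that is A#.

A#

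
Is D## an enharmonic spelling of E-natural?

D## is pitch class 4; E is pitch class 4.
All spellings map to pitch class 4, so they are enharmonically equivalent.

Yes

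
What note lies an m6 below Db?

F

D down a major sixth is F, so the target letter is F.
From Db, a minor sixth is 8 semitones down: F.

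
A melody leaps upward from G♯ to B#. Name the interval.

major third

The letter names run G→B, a span of 2 letter steps, so the interval is some kind of third.
G# to B# is 4 semitones. A major third is 4, so 4 makes it major.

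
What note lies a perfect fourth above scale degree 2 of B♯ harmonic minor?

Scale degree 2 of B# harmonic minor is C##.
A perfect fourth (5 semitones) above C## lands on the letter F, giving F##.

F##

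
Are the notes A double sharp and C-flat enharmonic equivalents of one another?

A## = pitch class 11 and Cb = pitch class 11 — the same pitch class, so they are enharmonic equivalents.

Yes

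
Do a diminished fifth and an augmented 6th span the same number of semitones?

No

A diminished fifth spans 6 semitones; an augmented sixth spans 10.
The spans differ, so they are not enharmonic equivalents.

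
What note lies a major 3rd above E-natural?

G#

A third above E lands on the letter G.
A major third spans 4 semitones, so E moves to pitch class 8. On the letter G that is G#.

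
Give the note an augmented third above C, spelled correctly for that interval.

C up a major third is E, so the target letter is E.
From C, an augmented third is 5 semitones up: E#.

E#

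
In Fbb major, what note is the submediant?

Degree 6 takes the letter 5 steps above F, which is D.
In major, degree 6 sits 9 semitones above the tonic. Fbb + 9 semitones is pitch class 0, spelled on D as Dbb.

Dbb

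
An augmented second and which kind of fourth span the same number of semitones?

doubly diminished

An augmented second spans 3 semitones.
A fourth spanning 3 semitones is doubly diminished (the perfect fourth is 5).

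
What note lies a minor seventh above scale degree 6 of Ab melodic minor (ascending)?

Eb

Scale degree 6 of Ab melodic minor (ascending) is F.
A minor seventh (10 semitones) above F lands on the letter E, giving Eb.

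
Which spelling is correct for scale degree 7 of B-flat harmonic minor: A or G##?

A

Each scale degree takes a distinct letter name. Degree 7 of a scale on B must use the letter A.
A and G## are enharmonically the same pitch, but only A uses the letter A, so it is the correct spelling here.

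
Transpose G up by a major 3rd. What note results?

B

A third above G lands on the letter B.
A major third spans 4 semitones, so G moves to pitch class 11. On the letter B that is B.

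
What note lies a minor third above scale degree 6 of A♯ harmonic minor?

Scale degree 6 of A# harmonic minor is F#.
A minor third (3 semitones) above F# lands on the letter A, giving A.

A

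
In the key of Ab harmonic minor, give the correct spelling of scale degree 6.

Degree 6 takes the letter 5 steps above A, which is F.
In harmonic minor, degree 6 sits 8 semitones above the tonic. Ab + 8 semitones is pitch class 4, spelled on F as Fb.

Fb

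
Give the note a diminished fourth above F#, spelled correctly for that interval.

Bb

F up a perfect fourth is Bb, so the target letter is B.
From F#, a diminished fourth is 4 semitones up: Bb.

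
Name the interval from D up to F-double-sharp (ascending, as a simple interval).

augmented third

The letter names run D→F, a span of 2 letter steps, so the interval is some kind of third.
D to F## is 5 semitones. A major third is 4, so 5 makes it augmented.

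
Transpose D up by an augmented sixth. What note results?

D up a major sixth is B, so the target letter is B.
From D, an augmented sixth is 10 semitones up: B#.

B#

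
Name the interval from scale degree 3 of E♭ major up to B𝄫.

Scale degree 3 of Eb major is G.
G up to Bbb: letters G→B make it a third; 2 semitones makes it diminished.

diminished third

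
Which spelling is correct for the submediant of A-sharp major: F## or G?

F##

Each scale degree takes a distinct letter name. Degree 6 of a scale on A must use the letter F.
F## and G are enharmonically the same pitch, but only F## uses the letter F, so it is the correct spelling here.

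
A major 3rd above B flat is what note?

D

B up a major third is D#, so the target letter is D.
From Bb, a major third is 4 semitones up: D.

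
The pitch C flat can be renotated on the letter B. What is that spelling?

B

Plain B sits at the same pitch as Cb, so on the letter B the same pitch needs a natural: B.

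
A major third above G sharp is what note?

B#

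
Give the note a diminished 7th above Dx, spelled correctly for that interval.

C#

D up a major seventh is C#, so the target letter is C.
From D##, a diminished seventh is 9 semitones up: C#.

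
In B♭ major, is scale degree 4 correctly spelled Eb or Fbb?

Eb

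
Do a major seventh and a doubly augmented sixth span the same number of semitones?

Yes

A major seventh spans 11 semitones; a doubly augmented sixth spans 11.
They are enharmonically equivalent.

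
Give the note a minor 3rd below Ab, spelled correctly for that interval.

F

A down a major third is F, so the target letter is F.
From Ab, a minor third is 3 semitones down: F.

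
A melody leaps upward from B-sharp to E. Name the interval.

diminished fourth

The letter names run B→E, a span of 3 letter steps, so the interval is some kind of fourth.
B# to E is 4 semitones. A perfect fourth is 5, so 4 makes it diminished.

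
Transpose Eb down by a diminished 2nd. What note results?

D#

A second below E lands on the letter D.
A diminished second spans 0 semitones, so Eb moves to pitch class 3. On the letter D that is D#.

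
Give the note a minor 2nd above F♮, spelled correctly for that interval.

A second above F lands on the letter G.
A minor second spans 1 semitone, so F moves to pitch class 6. On the letter G that is Gb.

Gb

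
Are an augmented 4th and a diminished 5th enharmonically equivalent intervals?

Yes

An augmented fourth spans 6 semitones; a diminished fifth spans 6.
They are enharmonically equivalent.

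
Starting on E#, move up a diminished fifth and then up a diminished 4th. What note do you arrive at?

A diminished fifth up from E# is B (letter B, 6 semitones up).
A diminished fourth up from B is Eb (letter E, 4 semitones up).

Eb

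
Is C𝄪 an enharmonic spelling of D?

C## = pitch class 2 and D = pitch class 2 — the same pitch class, so they are enharmonic equivalents.

Yes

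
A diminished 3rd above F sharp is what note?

F up a major third is A, so the target letter is A.
From F#, a diminished third is 2 semitones up: Ab.

Ab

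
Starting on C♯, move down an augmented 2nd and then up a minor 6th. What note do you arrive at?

An augmented second down from C# is Bb (letter B, 3 semitones down).
A minor sixth up from Bb is Gb (letter G, 8 semitones up).

Gb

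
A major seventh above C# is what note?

A seventh above C lands on the letter B.
A major seventh spans 11 semitones, so C# moves to pitch class 0. On the letter B that is B#.

B#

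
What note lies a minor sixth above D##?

D up a major sixth is B, so the target letter is B.
From D##, a minor sixth is 8 semitones up: B#.

B#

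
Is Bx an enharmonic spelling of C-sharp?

B## = pitch class 1 and C# = pitch class 1 — the same pitch class, so they are enharmonic equivalents.

Yes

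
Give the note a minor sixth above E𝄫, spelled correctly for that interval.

Cbb

E up a major sixth is C#, so the target letter is C.
From Ebb, a minor sixth is 8 semitones up: Cbb.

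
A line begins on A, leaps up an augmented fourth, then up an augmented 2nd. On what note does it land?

E##

An augmented fourth up from A is D# (letter D, 6 semitones up).
An augmented second up from D# is E## (letter E, 3 semitones up).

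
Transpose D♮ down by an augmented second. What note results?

Cb

A second below D lands on the letter C.
An augmented second spans 3 semitones, so D moves to pitch class 11. On the letter C that is Cb.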